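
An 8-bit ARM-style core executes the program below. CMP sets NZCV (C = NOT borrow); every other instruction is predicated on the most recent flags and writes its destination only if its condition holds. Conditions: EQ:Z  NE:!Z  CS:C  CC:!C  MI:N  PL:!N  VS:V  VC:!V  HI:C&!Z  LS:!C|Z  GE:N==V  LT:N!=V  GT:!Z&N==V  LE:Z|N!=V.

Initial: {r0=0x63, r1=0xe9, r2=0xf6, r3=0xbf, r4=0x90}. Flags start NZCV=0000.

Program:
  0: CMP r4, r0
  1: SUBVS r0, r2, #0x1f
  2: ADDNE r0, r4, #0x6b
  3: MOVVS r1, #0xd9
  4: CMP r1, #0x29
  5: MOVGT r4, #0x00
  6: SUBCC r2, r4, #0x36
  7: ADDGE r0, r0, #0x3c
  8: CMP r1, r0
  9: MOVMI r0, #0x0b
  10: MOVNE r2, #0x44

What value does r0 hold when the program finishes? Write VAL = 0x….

[0] flags=0011 → (cmp)
[1] flags=0011 VS?T → r0=0xd7
[2] flags=0011 NE?T → r0=0xfb
[3] flags=0011 VS?T → r1=0xd9
[4] flags=1010 → (cmp)
[5] flags=1010 GT?F → skip
[6] flags=1010 CC?F → skip
[7] flags=1010 GE?F → skip
[8] flags=1000 → (cmp)
[9] flags=1000 MI?T → r0=0x0b
[10] flags=1000 NE?T → r2=0x44

VAL = 0x0b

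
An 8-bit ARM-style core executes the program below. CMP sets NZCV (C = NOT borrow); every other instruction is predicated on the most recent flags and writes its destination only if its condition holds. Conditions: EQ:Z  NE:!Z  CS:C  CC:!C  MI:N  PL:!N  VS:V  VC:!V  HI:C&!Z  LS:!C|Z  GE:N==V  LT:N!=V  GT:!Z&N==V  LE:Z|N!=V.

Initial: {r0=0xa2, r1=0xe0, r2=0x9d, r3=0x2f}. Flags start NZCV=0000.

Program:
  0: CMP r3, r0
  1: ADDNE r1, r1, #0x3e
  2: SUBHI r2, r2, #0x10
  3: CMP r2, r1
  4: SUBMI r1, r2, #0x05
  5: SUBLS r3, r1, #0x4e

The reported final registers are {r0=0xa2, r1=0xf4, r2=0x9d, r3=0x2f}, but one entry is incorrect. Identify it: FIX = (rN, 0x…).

FIX = (r1, 0x1e)

0: ✓ CMP  NZCV=1001
1: ✓ ADDNE  r1←0x1e
2: · SUBHI
3: ✓ CMP  NZCV=0011
4: · SUBMI
5: · SUBLS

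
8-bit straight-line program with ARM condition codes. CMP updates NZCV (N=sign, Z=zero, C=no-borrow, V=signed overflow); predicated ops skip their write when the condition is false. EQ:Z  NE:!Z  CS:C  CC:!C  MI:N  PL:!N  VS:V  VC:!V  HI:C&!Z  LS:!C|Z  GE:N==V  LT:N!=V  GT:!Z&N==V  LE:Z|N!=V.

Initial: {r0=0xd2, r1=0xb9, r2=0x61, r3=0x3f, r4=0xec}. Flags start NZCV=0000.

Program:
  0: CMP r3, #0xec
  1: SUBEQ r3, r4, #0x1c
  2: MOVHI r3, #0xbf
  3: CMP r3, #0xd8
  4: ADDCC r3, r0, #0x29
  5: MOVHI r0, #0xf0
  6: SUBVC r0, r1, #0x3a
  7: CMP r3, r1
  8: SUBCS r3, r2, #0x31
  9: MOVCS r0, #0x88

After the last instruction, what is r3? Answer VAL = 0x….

0: ✓ CMP  NZCV=0000
1: · SUBEQ
2: · MOVHI
3: ✓ CMP  NZCV=0000
4: ✓ ADDCC  r3←0xfb
5: · MOVHI
6: ✓ SUBVC  r0←0x7f
7: ✓ CMP  NZCV=0010
8: ✓ SUBCS  r3←0x30
9: ✓ MOVCS  r0←0x88

VAL = 0x30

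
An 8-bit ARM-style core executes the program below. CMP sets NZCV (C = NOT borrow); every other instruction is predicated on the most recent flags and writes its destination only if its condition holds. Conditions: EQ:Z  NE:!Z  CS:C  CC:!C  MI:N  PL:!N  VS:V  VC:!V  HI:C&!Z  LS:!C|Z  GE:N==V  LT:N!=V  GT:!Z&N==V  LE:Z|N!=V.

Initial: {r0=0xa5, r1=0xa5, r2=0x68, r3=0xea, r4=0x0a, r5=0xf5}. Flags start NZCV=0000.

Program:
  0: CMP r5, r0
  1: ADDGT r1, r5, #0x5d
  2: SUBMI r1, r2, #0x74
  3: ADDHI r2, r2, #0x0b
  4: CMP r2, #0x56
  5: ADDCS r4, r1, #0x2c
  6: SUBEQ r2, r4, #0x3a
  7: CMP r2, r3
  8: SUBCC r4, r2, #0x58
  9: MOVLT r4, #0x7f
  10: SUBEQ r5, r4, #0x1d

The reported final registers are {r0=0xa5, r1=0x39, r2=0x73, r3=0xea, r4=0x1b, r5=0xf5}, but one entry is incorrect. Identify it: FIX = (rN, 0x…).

[0] flags=0010 → (cmp)
[1] flags=0010 GT?T → r1=0x52
[2] flags=0010 MI?F → skip
[3] flags=0010 HI?T → r2=0x73
[4] flags=0010 → (cmp)
[5] flags=0010 CS?T → r4=0x7e
[6] flags=0010 EQ?F → skip
[7] flags=1001 → (cmp)
[8] flags=1001 CC?T → r4=0x1b
[9] flags=1001 LT?F → skip
[10] flags=1001 EQ?F → skip

FIX = (r1, 0x52)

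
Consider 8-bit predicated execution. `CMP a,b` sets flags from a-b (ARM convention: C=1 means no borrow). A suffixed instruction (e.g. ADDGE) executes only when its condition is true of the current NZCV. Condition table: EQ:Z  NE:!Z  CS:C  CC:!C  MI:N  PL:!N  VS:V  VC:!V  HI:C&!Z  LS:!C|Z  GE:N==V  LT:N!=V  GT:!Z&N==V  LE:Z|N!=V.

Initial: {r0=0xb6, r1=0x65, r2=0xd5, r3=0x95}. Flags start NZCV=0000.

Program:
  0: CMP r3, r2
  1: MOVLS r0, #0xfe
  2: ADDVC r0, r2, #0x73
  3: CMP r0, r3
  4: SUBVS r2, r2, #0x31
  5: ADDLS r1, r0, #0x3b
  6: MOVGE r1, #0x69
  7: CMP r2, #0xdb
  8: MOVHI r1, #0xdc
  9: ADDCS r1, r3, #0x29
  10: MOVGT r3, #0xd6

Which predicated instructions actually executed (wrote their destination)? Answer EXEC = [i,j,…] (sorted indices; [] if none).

[0] flags=1000 → (cmp)
[1] flags=1000 LS?T → r0=0xfe
[2] flags=1000 VC?T → r0=0x48
[3] flags=1001 → (cmp)
[4] flags=1001 VS?T → r2=0xa4
[5] flags=1001 LS?T → r1=0x83
[6] flags=1001 GE?T → r1=0x69
[7] flags=1000 → (cmp)
[8] flags=1000 HI?F → skip
[9] flags=1000 CS?F → skip
[10] flags=1000 GT?F → skip

EXEC = [1,2,4,5,6]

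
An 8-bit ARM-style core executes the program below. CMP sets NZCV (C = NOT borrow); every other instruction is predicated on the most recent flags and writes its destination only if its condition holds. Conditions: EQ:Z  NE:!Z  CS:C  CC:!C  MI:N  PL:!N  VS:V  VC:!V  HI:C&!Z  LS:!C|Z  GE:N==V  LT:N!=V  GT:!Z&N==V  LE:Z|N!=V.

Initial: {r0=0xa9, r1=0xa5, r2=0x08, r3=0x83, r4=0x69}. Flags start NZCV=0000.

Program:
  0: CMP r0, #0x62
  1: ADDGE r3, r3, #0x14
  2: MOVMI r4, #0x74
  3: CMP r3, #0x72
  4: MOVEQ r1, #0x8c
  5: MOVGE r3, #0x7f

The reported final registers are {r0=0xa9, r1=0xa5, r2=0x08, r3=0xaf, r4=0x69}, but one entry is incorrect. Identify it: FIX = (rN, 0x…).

[0] flags=0011 → (cmp)
[1] flags=0011 GE?F → skip
[2] flags=0011 MI?F → skip
[3] flags=0011 → (cmp)
[4] flags=0011 EQ?F → skip
[5] flags=0011 GE?F → skip

FIX = (r3, 0x83)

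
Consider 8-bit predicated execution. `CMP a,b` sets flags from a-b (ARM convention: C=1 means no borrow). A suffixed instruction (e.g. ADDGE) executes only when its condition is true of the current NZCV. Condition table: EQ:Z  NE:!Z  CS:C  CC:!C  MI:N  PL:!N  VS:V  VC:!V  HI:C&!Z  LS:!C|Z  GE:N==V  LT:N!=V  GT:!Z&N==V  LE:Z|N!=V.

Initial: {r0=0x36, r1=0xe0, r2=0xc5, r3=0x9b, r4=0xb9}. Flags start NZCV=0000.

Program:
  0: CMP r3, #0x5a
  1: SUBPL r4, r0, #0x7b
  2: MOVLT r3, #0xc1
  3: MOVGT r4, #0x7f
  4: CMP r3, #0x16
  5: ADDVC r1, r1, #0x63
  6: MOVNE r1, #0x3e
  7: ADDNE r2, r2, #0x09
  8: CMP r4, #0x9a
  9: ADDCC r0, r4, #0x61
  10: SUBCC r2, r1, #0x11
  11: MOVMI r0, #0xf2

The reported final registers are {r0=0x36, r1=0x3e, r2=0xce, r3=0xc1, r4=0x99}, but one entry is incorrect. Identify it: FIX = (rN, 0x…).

0: ✓ CMP  NZCV=0011
1: ✓ SUBPL  r4←0xbb
2: ✓ MOVLT  r3←0xc1
3: · MOVGT
4: ✓ CMP  NZCV=1010
5: ✓ ADDVC  r1←0x43
6: ✓ MOVNE  r1←0x3e
7: ✓ ADDNE  r2←0xce
8: ✓ CMP  NZCV=0010
9: · ADDCC
10: · SUBCC
11: · MOVMI

FIX = (r4, 0xbb)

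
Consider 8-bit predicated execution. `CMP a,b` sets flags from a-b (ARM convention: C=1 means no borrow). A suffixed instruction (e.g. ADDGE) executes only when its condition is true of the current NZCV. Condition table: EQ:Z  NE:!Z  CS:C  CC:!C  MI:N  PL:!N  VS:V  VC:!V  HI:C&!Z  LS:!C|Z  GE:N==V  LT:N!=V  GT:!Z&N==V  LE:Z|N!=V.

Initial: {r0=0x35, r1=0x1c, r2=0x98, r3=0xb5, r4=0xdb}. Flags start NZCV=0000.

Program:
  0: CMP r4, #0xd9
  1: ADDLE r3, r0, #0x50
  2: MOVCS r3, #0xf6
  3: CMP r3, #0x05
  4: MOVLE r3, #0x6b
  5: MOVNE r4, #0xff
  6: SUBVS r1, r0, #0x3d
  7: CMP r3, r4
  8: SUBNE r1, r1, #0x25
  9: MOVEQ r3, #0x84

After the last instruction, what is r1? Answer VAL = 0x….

[0] flags=0010 → (cmp)
[1] flags=0010 LE?F → skip
[2] flags=0010 CS?T → r3=0xf6
[3] flags=1010 → (cmp)
[4] flags=1010 LE?T → r3=0x6b
[5] flags=1010 NE?T → r4=0xff
[6] flags=1010 VS?F → skip
[7] flags=0000 → (cmp)
[8] flags=0000 NE?T → r1=0xf7
[9] flags=0000 EQ?F → skip

VAL = 0xf7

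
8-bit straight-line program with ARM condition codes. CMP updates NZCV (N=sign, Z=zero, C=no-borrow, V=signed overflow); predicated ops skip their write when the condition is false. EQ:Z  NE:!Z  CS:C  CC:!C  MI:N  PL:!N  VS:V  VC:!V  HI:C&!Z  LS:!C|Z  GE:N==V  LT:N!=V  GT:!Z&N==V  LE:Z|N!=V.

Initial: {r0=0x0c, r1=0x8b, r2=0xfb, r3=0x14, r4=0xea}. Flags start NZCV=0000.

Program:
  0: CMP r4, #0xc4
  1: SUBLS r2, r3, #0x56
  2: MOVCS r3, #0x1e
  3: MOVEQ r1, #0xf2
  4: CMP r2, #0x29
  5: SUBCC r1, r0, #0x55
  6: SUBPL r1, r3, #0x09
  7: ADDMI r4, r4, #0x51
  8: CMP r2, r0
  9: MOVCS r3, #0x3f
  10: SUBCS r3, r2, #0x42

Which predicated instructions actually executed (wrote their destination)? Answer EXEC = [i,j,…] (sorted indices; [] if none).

0: ✓ CMP  NZCV=0010
1: · SUBLS
2: ✓ MOVCS  r3←0x1e
3: · MOVEQ
4: ✓ CMP  NZCV=1010
5: · SUBCC
6: · SUBPL
7: ✓ ADDMI  r4←0x3b
8: ✓ CMP  NZCV=1010
9: ✓ MOVCS  r3←0x3f
10: ✓ SUBCS  r3←0xb9

EXEC = [2,7,9,10]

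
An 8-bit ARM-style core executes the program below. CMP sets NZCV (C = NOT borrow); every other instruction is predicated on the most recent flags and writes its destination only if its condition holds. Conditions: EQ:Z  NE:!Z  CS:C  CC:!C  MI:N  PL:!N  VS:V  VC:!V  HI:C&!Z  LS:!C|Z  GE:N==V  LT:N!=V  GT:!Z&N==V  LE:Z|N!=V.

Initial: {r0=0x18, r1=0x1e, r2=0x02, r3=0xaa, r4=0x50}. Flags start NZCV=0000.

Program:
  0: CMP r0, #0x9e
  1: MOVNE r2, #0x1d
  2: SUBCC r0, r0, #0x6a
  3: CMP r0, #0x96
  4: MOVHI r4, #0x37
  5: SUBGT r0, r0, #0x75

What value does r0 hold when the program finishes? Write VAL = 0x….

0: ✓ CMP  NZCV=0000
1: ✓ MOVNE  r2←0x1d
2: ✓ SUBCC  r0←0xae
3: ✓ CMP  NZCV=0010
4: ✓ MOVHI  r4←0x37
5: ✓ SUBGT  r0←0x39

VAL = 0x39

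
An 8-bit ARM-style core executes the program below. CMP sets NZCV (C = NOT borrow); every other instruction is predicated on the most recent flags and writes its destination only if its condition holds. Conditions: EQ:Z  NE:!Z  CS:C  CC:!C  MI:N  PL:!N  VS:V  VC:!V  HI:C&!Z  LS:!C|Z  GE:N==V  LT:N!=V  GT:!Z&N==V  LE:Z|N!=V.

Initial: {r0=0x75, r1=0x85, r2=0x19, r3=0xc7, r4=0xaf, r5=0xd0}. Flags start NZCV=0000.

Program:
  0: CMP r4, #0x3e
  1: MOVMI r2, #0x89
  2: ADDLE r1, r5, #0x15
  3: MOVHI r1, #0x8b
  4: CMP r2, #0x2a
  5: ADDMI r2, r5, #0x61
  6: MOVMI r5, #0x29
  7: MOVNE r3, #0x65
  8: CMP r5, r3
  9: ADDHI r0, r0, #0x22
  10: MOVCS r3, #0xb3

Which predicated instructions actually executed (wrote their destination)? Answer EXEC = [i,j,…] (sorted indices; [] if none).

EXEC = [2,3,5,6,7]

[0] flags=0011 → (cmp)
[1] flags=0011 MI?F → skip
[2] flags=0011 LE?T → r1=0xe5
[3] flags=0011 HI?T → r1=0x8b
[4] flags=1000 → (cmp)
[5] flags=1000 MI?T → r2=0x31
[6] flags=1000 MI?T → r5=0x29
[7] flags=1000 NE?T → r3=0x65
[8] flags=1000 → (cmp)
[9] flags=1000 HI?F → skip
[10] flags=1000 CS?F → skip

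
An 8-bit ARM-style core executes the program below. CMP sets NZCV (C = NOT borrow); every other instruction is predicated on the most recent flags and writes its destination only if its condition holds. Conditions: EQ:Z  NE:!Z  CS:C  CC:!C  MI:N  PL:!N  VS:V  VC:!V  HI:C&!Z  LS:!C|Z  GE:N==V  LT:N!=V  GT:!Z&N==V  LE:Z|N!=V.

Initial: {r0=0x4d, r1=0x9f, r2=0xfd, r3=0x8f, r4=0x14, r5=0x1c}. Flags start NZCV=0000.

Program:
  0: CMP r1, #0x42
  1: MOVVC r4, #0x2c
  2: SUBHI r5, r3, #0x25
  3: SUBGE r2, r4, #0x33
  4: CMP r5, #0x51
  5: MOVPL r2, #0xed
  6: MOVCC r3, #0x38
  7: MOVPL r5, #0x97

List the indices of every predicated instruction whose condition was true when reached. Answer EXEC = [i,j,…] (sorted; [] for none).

0: ✓ CMP  NZCV=0011
1: · MOVVC
2: ✓ SUBHI  r5←0x6a
3: · SUBGE
4: ✓ CMP  NZCV=0010
5: ✓ MOVPL  r2←0xed
6: · MOVCC
7: ✓ MOVPL  r5←0x97

EXEC = [2,5,7]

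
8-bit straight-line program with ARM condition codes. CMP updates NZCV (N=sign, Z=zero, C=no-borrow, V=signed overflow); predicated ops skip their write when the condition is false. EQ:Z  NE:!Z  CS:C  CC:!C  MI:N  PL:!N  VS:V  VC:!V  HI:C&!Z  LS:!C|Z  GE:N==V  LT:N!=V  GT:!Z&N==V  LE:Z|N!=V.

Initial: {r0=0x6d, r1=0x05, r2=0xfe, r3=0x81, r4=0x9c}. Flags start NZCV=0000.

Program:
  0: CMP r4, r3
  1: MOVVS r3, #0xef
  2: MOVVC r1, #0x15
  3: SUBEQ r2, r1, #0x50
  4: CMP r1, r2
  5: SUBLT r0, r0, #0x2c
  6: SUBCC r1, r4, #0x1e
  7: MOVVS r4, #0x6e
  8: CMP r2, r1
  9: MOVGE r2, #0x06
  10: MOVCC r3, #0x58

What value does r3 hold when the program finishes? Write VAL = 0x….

[0] flags=0010 → (cmp)
[1] flags=0010 VS?F → skip
[2] flags=0010 VC?T → r1=0x15
[3] flags=0010 EQ?F → skip
[4] flags=0000 → (cmp)
[5] flags=0000 LT?F → skip
[6] flags=0000 CC?T → r1=0x7e
[7] flags=0000 VS?F → skip
[8] flags=1010 → (cmp)
[9] flags=1010 GE?F → skip
[10] flags=1010 CC?F → skip

VAL = 0x81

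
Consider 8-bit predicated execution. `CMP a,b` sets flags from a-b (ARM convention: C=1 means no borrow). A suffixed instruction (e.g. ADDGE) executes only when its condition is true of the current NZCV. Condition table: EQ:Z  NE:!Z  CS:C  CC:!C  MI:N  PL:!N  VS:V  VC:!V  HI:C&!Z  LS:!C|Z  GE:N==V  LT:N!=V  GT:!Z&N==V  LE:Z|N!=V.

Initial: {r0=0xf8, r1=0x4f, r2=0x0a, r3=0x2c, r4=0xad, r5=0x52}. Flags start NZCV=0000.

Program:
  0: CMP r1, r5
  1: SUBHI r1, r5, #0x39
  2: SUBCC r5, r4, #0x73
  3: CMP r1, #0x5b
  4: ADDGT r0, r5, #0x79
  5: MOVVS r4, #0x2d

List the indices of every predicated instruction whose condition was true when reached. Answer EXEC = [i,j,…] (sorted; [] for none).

0: ✓ CMP  NZCV=1000
1: · SUBHI
2: ✓ SUBCC  r5←0x3a
3: ✓ CMP  NZCV=1000
4: · ADDGT
5: · MOVVS

EXEC = [2]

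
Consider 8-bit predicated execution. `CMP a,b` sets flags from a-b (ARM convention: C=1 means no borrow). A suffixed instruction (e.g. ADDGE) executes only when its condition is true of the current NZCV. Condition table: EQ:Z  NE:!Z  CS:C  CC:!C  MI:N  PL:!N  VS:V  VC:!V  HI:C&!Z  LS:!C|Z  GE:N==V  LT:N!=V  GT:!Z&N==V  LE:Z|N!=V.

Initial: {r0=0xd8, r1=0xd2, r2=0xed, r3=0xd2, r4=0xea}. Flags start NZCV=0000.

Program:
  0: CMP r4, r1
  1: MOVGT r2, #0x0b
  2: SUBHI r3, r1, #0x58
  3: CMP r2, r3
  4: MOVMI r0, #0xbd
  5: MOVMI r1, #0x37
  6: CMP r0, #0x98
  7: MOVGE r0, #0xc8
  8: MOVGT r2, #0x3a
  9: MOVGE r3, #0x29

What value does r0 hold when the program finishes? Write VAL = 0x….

0: ✓ CMP  NZCV=0010
1: ✓ MOVGT  r2←0x0b
2: ✓ SUBHI  r3←0x7a
3: ✓ CMP  NZCV=1000
4: ✓ MOVMI  r0←0xbd
5: ✓ MOVMI  r1←0x37
6: ✓ CMP  NZCV=0010
7: ✓ MOVGE  r0←0xc8
8: ✓ MOVGT  r2←0x3a
9: ✓ MOVGE  r3←0x29

VAL = 0xc8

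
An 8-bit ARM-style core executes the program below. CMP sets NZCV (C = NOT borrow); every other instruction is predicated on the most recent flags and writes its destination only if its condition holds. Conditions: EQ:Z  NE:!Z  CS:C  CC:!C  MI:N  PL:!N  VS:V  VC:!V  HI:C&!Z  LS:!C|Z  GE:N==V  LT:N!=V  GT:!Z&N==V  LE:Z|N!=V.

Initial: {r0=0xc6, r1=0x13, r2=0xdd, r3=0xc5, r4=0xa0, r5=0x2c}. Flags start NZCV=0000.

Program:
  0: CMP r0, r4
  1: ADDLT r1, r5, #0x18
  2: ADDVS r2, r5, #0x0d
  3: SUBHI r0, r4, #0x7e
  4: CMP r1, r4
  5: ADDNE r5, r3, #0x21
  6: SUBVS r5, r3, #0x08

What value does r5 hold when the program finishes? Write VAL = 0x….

0: ✓ CMP  NZCV=0010
1: · ADDLT
2: · ADDVS
3: ✓ SUBHI  r0←0x22
4: ✓ CMP  NZCV=0000
5: ✓ ADDNE  r5←0xe6
6: · SUBVS

VAL = 0xe6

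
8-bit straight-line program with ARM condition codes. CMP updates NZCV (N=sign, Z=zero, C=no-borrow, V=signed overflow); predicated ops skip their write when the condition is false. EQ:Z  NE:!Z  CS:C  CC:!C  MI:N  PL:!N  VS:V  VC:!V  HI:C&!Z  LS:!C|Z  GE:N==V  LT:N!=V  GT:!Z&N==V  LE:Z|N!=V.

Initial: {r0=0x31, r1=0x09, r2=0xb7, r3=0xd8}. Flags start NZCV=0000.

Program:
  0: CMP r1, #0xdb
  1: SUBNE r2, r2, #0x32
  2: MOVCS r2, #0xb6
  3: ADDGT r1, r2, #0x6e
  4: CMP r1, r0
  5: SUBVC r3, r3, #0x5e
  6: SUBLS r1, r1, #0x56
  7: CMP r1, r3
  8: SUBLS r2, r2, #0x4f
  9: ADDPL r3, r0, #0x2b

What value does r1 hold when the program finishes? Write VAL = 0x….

VAL = 0xf3

[0] flags=0000 → (cmp)
[1] flags=0000 NE?T → r2=0x85
[2] flags=0000 CS?F → skip
[3] flags=0000 GT?T → r1=0xf3
[4] flags=1010 → (cmp)
[5] flags=1010 VC?T → r3=0x7a
[6] flags=1010 LS?F → skip
[7] flags=0011 → (cmp)
[8] flags=0011 LS?F → skip
[9] flags=0011 PL?T → r3=0x5c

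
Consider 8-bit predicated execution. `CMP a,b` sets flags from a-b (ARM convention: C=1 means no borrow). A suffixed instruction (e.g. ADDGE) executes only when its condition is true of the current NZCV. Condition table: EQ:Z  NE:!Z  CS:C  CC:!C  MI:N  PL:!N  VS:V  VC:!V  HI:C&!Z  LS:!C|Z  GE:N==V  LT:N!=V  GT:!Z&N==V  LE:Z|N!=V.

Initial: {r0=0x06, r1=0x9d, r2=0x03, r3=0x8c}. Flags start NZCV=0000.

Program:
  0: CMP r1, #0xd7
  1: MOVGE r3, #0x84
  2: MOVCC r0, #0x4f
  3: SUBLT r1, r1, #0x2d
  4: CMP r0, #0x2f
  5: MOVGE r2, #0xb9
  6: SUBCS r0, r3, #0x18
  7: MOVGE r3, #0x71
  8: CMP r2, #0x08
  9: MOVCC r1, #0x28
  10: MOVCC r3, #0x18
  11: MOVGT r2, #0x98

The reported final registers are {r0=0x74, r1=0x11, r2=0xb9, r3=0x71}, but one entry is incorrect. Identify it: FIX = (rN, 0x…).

FIX = (r1, 0x70)

0: ✓ CMP  NZCV=1000
1: · MOVGE
2: ✓ MOVCC  r0←0x4f
3: ✓ SUBLT  r1←0x70
4: ✓ CMP  NZCV=0010
5: ✓ MOVGE  r2←0xb9
6: ✓ SUBCS  r0←0x74
7: ✓ MOVGE  r3←0x71
8: ✓ CMP  NZCV=1010
9: · MOVCC
10: · MOVCC
11: · MOVGT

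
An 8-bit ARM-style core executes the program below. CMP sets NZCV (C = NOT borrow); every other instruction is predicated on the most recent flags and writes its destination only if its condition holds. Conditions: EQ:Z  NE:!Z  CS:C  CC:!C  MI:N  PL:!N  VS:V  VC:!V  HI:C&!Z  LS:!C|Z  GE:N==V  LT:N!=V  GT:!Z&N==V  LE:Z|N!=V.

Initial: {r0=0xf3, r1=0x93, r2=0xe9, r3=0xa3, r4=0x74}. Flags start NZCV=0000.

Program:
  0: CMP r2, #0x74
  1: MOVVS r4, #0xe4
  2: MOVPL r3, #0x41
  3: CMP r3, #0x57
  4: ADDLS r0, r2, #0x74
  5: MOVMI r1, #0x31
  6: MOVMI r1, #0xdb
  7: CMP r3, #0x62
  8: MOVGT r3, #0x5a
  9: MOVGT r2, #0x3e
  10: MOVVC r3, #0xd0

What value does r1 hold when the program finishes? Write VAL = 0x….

VAL = 0xdb

[0] flags=0011 → (cmp)
[1] flags=0011 VS?T → r4=0xe4
[2] flags=0011 PL?T → r3=0x41
[3] flags=1000 → (cmp)
[4] flags=1000 LS?T → r0=0x5d
[5] flags=1000 MI?T → r1=0x31
[6] flags=1000 MI?T → r1=0xdb
[7] flags=1000 → (cmp)
[8] flags=1000 GT?F → skip
[9] flags=1000 GT?F → skip
[10] flags=1000 VC?T → r3=0xd0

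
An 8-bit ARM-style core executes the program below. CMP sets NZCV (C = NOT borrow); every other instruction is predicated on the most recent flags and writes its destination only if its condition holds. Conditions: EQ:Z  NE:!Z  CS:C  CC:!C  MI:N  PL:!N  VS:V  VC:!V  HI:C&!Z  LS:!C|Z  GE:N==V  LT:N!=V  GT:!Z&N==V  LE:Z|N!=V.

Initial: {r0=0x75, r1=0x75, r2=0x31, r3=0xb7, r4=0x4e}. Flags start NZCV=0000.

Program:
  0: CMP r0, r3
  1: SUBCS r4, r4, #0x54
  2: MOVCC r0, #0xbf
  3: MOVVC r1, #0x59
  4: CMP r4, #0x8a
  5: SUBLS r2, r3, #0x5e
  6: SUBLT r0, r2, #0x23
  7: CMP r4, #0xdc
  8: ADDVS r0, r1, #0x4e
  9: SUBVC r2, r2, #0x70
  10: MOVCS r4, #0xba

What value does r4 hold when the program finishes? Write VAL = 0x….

VAL = 0x4e

[0] flags=1001 → (cmp)
[1] flags=1001 CS?F → skip
[2] flags=1001 CC?T → r0=0xbf
[3] flags=1001 VC?F → skip
[4] flags=1001 → (cmp)
[5] flags=1001 LS?T → r2=0x59
[6] flags=1001 LT?F → skip
[7] flags=0000 → (cmp)
[8] flags=0000 VS?F → skip
[9] flags=0000 VC?T → r2=0xe9
[10] flags=0000 CS?F → skip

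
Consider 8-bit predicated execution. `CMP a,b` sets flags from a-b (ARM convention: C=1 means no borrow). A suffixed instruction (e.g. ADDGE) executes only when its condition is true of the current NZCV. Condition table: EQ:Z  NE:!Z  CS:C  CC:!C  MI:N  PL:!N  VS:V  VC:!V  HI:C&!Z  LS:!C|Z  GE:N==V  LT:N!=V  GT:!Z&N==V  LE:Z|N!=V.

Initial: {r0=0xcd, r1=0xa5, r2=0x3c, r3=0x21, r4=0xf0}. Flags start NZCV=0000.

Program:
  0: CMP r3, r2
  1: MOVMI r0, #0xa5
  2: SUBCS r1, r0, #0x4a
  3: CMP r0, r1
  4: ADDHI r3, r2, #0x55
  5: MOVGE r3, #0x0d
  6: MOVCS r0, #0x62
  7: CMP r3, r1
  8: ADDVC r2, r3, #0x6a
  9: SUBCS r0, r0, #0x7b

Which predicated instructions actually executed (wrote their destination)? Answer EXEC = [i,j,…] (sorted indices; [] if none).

[0] flags=1000 → (cmp)
[1] flags=1000 MI?T → r0=0xa5
[2] flags=1000 CS?F → skip
[3] flags=0110 → (cmp)
[4] flags=0110 HI?F → skip
[5] flags=0110 GE?T → r3=0x0d
[6] flags=0110 CS?T → r0=0x62
[7] flags=0000 → (cmp)
[8] flags=0000 VC?T → r2=0x77
[9] flags=0000 CS?F → skip

EXEC = [1,5,6,8]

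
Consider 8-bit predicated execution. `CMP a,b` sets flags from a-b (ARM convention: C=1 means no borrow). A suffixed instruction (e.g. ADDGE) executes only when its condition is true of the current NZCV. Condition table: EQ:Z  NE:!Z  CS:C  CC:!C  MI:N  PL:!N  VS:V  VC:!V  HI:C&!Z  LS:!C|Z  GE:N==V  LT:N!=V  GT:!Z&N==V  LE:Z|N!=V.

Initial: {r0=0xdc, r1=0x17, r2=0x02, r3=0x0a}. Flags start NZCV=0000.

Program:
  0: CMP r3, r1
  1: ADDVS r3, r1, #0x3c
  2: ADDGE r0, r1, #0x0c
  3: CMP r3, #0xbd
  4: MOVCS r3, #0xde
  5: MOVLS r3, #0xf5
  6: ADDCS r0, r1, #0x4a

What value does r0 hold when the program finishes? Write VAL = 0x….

VAL = 0xdc

[0] flags=1000 → (cmp)
[1] flags=1000 VS?F → skip
[2] flags=1000 GE?F → skip
[3] flags=0000 → (cmp)
[4] flags=0000 CS?F → skip
[5] flags=0000 LS?T → r3=0xf5
[6] flags=0000 CS?F → skip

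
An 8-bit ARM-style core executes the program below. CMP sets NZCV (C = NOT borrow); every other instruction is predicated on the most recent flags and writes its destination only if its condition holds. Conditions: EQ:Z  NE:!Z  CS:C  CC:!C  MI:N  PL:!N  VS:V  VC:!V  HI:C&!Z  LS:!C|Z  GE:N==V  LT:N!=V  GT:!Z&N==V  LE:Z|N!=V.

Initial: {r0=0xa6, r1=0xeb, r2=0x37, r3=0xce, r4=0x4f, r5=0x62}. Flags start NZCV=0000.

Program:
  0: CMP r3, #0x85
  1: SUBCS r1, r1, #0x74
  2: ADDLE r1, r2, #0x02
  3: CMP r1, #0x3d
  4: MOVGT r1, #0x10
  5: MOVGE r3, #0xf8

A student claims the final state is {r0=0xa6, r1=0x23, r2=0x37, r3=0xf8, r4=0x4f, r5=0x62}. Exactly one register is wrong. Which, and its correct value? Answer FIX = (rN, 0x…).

FIX = (r1, 0x10)

[0] flags=0010 → (cmp)
[1] flags=0010 CS?T → r1=0x77
[2] flags=0010 LE?F → skip
[3] flags=0010 → (cmp)
[4] flags=0010 GT?T → r1=0x10
[5] flags=0010 GE?T → r3=0xf8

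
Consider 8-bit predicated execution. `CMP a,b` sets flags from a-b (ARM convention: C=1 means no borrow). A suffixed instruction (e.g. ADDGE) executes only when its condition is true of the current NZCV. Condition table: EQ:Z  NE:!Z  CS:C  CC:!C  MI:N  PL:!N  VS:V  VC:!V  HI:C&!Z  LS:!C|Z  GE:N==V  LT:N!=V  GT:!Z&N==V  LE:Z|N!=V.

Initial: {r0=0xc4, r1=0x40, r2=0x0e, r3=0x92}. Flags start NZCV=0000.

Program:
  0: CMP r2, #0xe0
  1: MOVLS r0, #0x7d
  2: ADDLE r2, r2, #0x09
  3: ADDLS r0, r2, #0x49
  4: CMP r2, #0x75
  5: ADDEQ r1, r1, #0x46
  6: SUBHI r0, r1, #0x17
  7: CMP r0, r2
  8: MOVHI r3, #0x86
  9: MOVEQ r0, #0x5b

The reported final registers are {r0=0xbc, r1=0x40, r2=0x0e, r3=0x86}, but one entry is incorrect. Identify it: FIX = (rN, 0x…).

FIX = (r0, 0x57)

0: ✓ CMP  NZCV=0000
1: ✓ MOVLS  r0←0x7d
2: · ADDLE
3: ✓ ADDLS  r0←0x57
4: ✓ CMP  NZCV=1000
5: · ADDEQ
6: · SUBHI
7: ✓ CMP  NZCV=0010
8: ✓ MOVHI  r3←0x86
9: · MOVEQ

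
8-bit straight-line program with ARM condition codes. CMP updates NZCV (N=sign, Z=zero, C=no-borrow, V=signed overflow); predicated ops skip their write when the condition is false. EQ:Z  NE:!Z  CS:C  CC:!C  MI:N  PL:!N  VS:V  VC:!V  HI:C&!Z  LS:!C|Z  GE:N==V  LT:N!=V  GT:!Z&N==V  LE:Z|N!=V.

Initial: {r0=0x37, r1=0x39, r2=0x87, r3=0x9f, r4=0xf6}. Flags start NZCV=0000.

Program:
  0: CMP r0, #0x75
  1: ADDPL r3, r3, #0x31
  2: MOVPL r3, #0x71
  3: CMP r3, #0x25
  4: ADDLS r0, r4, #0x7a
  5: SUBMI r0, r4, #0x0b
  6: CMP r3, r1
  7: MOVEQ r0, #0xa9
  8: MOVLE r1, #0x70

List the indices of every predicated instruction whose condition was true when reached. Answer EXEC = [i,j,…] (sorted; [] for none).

EXEC = [8]

0: ✓ CMP  NZCV=1000
1: · ADDPL
2: · MOVPL
3: ✓ CMP  NZCV=0011
4: · ADDLS
5: · SUBMI
6: ✓ CMP  NZCV=0011
7: · MOVEQ
8: ✓ MOVLE  r1←0x70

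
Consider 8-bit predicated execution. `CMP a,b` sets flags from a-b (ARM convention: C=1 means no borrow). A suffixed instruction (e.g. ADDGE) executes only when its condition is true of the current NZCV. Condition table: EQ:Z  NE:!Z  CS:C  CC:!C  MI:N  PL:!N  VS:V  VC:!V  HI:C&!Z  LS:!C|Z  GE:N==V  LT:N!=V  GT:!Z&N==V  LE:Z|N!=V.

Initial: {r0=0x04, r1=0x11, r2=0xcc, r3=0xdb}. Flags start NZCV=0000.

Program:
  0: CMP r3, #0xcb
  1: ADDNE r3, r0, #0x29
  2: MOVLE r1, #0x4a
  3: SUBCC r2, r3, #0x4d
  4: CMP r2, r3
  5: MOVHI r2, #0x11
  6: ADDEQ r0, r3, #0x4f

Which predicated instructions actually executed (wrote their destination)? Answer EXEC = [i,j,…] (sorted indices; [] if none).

EXEC = [1,5]

0: ✓ CMP  NZCV=0010
1: ✓ ADDNE  r3←0x2d
2: · MOVLE
3: · SUBCC
4: ✓ CMP  NZCV=1010
5: ✓ MOVHI  r2←0x11
6: · ADDEQ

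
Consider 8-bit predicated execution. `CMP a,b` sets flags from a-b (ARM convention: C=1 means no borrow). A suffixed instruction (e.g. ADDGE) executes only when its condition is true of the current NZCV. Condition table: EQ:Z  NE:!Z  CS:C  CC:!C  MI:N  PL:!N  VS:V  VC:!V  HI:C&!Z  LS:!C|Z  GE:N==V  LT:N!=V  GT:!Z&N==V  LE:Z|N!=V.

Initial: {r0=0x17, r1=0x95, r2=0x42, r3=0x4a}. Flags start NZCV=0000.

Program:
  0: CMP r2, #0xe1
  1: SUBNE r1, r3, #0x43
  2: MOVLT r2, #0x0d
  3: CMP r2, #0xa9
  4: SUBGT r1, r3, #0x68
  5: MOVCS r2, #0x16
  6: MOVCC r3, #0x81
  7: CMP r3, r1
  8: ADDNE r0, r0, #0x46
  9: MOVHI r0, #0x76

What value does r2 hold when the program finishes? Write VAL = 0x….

[0] flags=0000 → (cmp)
[1] flags=0000 NE?T → r1=0x07
[2] flags=0000 LT?F → skip
[3] flags=1001 → (cmp)
[4] flags=1001 GT?T → r1=0xe2
[5] flags=1001 CS?F → skip
[6] flags=1001 CC?T → r3=0x81
[7] flags=1000 → (cmp)
[8] flags=1000 NE?T → r0=0x5d
[9] flags=1000 HI?F → skip

VAL = 0x42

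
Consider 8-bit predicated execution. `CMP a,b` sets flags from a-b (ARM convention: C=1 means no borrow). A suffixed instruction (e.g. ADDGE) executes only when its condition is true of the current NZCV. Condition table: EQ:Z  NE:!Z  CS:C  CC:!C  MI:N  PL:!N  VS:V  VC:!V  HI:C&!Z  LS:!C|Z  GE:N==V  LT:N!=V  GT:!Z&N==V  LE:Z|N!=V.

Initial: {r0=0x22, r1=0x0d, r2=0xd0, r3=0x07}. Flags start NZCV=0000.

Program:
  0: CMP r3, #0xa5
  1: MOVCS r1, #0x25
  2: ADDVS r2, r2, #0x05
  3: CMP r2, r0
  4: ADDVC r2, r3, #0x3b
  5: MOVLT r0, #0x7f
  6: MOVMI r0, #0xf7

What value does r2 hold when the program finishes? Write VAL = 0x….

VAL = 0x42

0: ✓ CMP  NZCV=0000
1: · MOVCS
2: · ADDVS
3: ✓ CMP  NZCV=1010
4: ✓ ADDVC  r2←0x42
5: ✓ MOVLT  r0←0x7f
6: ✓ MOVMI  r0←0xf7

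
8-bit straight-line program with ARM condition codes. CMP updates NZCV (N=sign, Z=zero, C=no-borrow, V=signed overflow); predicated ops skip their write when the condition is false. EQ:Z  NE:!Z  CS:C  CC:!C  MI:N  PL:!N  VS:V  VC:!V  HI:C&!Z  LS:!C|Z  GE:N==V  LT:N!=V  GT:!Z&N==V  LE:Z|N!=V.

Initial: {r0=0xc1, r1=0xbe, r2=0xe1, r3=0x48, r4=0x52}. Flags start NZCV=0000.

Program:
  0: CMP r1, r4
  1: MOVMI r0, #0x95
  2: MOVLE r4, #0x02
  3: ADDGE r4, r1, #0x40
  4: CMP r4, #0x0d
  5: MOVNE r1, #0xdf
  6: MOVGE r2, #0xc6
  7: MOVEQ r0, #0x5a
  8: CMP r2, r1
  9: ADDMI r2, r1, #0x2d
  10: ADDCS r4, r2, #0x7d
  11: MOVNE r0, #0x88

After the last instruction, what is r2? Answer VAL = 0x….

VAL = 0xe1

0: ✓ CMP  NZCV=0011
1: · MOVMI
2: ✓ MOVLE  r4←0x02
3: · ADDGE
4: ✓ CMP  NZCV=1000
5: ✓ MOVNE  r1←0xdf
6: · MOVGE
7: · MOVEQ
8: ✓ CMP  NZCV=0010
9: · ADDMI
10: ✓ ADDCS  r4←0x5e
11: ✓ MOVNE  r0←0x88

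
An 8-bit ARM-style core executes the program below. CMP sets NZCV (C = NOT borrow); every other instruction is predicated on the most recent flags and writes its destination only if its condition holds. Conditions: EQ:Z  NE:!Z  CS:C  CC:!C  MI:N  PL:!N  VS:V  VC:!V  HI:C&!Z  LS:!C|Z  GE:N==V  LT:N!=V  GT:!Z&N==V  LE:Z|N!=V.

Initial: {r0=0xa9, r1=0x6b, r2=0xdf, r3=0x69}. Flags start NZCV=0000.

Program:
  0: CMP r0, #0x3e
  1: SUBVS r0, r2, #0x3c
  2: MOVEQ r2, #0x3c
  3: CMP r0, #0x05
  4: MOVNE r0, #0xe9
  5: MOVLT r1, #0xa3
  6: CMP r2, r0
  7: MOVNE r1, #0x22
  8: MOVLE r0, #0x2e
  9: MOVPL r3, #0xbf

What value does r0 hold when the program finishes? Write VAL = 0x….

VAL = 0x2e

[0] flags=0011 → (cmp)
[1] flags=0011 VS?T → r0=0xa3
[2] flags=0011 EQ?F → skip
[3] flags=1010 → (cmp)
[4] flags=1010 NE?T → r0=0xe9
[5] flags=1010 LT?T → r1=0xa3
[6] flags=1000 → (cmp)
[7] flags=1000 NE?T → r1=0x22
[8] flags=1000 LE?T → r0=0x2e
[9] flags=1000 PL?F → skip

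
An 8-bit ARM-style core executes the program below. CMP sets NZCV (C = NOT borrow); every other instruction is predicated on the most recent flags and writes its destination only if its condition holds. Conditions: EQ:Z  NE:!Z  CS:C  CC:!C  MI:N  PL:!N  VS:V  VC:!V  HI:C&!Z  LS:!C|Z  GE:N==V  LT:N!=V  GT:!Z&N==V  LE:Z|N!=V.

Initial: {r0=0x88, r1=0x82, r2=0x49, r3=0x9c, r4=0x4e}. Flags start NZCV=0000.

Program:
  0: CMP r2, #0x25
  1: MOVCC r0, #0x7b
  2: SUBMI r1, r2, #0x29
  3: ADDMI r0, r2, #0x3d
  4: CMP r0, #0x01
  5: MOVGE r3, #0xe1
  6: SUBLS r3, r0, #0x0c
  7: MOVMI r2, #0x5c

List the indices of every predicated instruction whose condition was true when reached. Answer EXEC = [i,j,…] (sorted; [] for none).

[0] flags=0010 → (cmp)
[1] flags=0010 CC?F → skip
[2] flags=0010 MI?F → skip
[3] flags=0010 MI?F → skip
[4] flags=1010 → (cmp)
[5] flags=1010 GE?F → skip
[6] flags=1010 LS?F → skip
[7] flags=1010 MI?T → r2=0x5c

EXEC = [7]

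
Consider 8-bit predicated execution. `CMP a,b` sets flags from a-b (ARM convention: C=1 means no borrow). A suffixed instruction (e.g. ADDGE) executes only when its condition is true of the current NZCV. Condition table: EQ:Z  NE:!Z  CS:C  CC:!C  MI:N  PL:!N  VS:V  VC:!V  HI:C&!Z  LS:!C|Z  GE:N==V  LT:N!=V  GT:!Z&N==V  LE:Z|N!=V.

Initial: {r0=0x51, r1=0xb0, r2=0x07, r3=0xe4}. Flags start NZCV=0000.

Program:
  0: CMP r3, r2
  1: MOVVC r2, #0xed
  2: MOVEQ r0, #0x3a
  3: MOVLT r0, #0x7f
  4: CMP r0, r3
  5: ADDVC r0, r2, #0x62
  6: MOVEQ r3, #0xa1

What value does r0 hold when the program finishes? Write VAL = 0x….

VAL = 0x7f

[0] flags=1010 → (cmp)
[1] flags=1010 VC?T → r2=0xed
[2] flags=1010 EQ?F → skip
[3] flags=1010 LT?T → r0=0x7f
[4] flags=1001 → (cmp)
[5] flags=1001 VC?F → skip
[6] flags=1001 EQ?F → skip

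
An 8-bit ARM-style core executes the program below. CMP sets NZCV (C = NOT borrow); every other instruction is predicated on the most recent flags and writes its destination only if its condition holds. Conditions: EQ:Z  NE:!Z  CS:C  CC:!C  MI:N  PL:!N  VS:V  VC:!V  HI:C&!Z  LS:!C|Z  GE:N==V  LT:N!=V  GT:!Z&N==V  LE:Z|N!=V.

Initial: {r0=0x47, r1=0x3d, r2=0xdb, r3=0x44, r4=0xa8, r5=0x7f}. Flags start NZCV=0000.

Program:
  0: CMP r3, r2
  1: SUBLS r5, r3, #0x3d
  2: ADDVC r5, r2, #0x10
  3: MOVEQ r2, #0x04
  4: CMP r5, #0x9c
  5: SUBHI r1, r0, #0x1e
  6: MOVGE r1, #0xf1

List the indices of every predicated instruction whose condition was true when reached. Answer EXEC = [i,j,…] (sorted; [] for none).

0: ✓ CMP  NZCV=0000
1: ✓ SUBLS  r5←0x07
2: ✓ ADDVC  r5←0xeb
3: · MOVEQ
4: ✓ CMP  NZCV=0010
5: ✓ SUBHI  r1←0x29
6: ✓ MOVGE  r1←0xf1

EXEC = [1,2,5,6]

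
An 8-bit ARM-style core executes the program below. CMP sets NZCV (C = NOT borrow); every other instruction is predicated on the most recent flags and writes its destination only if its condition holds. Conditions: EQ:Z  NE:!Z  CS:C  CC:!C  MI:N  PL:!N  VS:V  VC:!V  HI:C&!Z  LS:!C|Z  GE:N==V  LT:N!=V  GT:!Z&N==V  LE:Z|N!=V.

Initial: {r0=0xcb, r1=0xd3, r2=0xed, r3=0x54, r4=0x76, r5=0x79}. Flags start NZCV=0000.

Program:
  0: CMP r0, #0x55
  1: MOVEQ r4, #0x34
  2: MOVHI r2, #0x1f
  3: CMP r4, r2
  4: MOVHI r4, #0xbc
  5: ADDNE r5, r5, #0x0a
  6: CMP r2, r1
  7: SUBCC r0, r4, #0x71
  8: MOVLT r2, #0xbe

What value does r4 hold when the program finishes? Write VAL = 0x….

0: ✓ CMP  NZCV=0011
1: · MOVEQ
2: ✓ MOVHI  r2←0x1f
3: ✓ CMP  NZCV=0010
4: ✓ MOVHI  r4←0xbc
5: ✓ ADDNE  r5←0x83
6: ✓ CMP  NZCV=0000
7: ✓ SUBCC  r0←0x4b
8: · MOVLT

VAL = 0xbc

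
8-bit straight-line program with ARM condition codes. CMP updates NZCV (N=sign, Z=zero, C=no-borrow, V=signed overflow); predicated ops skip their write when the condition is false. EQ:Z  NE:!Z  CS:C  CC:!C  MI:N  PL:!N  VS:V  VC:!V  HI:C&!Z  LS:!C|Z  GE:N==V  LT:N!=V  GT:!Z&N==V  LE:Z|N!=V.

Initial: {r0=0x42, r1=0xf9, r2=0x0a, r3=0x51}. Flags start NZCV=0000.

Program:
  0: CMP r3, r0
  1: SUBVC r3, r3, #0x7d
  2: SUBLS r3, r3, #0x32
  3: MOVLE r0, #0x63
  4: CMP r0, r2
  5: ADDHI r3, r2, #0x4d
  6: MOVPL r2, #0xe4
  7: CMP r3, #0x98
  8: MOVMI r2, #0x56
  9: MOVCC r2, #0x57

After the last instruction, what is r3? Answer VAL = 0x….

[0] flags=0010 → (cmp)
[1] flags=0010 VC?T → r3=0xd4
[2] flags=0010 LS?F → skip
[3] flags=0010 LE?F → skip
[4] flags=0010 → (cmp)
[5] flags=0010 HI?T → r3=0x57
[6] flags=0010 PL?T → r2=0xe4
[7] flags=1001 → (cmp)
[8] flags=1001 MI?T → r2=0x56
[9] flags=1001 CC?T → r2=0x57

VAL = 0x57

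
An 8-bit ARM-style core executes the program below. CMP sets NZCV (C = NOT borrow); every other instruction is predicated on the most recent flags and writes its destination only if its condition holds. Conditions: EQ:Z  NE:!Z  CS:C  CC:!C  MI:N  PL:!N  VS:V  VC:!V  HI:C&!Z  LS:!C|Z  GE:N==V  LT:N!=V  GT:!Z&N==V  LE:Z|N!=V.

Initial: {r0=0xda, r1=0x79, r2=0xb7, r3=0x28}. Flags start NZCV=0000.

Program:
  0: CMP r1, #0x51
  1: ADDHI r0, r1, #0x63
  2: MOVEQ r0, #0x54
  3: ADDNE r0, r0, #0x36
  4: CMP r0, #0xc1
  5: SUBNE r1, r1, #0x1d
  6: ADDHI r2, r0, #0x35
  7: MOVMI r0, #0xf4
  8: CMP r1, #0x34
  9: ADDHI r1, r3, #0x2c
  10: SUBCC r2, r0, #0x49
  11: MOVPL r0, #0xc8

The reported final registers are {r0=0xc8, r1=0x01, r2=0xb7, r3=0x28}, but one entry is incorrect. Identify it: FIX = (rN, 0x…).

0: ✓ CMP  NZCV=0010
1: ✓ ADDHI  r0←0xdc
2: · MOVEQ
3: ✓ ADDNE  r0←0x12
4: ✓ CMP  NZCV=0000
5: ✓ SUBNE  r1←0x5c
6: · ADDHI
7: · MOVMI
8: ✓ CMP  NZCV=0010
9: ✓ ADDHI  r1←0x54
10: · SUBCC
11: ✓ MOVPL  r0←0xc8

FIX = (r1, 0x54)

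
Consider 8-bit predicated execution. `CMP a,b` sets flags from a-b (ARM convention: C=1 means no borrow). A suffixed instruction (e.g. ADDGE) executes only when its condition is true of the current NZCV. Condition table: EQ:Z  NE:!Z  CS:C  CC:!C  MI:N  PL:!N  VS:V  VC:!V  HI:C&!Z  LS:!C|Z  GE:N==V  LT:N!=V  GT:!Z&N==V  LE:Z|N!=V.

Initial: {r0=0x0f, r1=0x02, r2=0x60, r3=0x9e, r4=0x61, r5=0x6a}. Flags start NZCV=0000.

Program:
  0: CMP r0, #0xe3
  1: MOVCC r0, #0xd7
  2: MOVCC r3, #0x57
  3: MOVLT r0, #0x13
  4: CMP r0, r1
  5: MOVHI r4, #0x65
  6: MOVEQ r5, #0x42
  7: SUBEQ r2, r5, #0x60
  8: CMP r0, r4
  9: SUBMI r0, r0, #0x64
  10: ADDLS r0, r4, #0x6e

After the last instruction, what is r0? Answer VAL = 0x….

VAL = 0xd7

[0] flags=0000 → (cmp)
[1] flags=0000 CC?T → r0=0xd7
[2] flags=0000 CC?T → r3=0x57
[3] flags=0000 LT?F → skip
[4] flags=1010 → (cmp)
[5] flags=1010 HI?T → r4=0x65
[6] flags=1010 EQ?F → skip
[7] flags=1010 EQ?F → skip
[8] flags=0011 → (cmp)
[9] flags=0011 MI?F → skip
[10] flags=0011 LS?F → skip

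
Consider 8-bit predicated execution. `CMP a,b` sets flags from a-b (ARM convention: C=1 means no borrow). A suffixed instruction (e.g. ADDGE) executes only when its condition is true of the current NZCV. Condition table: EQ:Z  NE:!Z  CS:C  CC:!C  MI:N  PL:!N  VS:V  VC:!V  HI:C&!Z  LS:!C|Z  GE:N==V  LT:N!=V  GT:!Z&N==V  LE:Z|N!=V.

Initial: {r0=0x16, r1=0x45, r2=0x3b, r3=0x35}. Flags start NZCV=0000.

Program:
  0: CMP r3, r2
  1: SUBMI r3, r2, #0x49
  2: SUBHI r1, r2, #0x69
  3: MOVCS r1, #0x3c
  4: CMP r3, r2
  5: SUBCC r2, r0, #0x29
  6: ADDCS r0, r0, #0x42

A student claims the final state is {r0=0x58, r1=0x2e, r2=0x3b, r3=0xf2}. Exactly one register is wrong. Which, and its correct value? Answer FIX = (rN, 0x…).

FIX = (r1, 0x45)

0: ✓ CMP  NZCV=1000
1: ✓ SUBMI  r3←0xf2
2: · SUBHI
3: · MOVCS
4: ✓ CMP  NZCV=1010
5: · SUBCC
6: ✓ ADDCS  r0←0x58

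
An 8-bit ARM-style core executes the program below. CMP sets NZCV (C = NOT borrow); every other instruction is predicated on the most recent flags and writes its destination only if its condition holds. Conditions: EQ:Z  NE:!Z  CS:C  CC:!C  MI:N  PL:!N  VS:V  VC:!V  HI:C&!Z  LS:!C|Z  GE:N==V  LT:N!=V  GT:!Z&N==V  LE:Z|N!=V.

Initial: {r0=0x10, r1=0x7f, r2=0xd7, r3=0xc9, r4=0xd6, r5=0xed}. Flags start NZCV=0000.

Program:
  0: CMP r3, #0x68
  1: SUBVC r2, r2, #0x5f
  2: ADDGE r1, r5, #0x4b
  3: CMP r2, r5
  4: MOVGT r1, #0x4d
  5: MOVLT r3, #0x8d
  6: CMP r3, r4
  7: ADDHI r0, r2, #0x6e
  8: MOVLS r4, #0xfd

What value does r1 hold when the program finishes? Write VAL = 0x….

[0] flags=0011 → (cmp)
[1] flags=0011 VC?F → skip
[2] flags=0011 GE?F → skip
[3] flags=1000 → (cmp)
[4] flags=1000 GT?F → skip
[5] flags=1000 LT?T → r3=0x8d
[6] flags=1000 → (cmp)
[7] flags=1000 HI?F → skip
[8] flags=1000 LS?T → r4=0xfd

VAL = 0x7f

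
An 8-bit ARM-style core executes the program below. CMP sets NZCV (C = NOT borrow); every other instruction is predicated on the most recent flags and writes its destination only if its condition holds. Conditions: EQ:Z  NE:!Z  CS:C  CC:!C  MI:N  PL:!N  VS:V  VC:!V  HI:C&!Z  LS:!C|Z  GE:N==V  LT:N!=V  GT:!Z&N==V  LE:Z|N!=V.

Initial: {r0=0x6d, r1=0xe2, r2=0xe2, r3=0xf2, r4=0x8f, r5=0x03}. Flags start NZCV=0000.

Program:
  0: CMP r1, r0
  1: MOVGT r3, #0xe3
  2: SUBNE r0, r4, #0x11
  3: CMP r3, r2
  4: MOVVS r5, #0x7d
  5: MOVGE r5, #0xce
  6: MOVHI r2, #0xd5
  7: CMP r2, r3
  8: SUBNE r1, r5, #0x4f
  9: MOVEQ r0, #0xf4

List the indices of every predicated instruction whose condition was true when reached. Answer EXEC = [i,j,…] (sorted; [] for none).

0: ✓ CMP  NZCV=0011
1: · MOVGT
2: ✓ SUBNE  r0←0x7e
3: ✓ CMP  NZCV=0010
4: · MOVVS
5: ✓ MOVGE  r5←0xce
6: ✓ MOVHI  r2←0xd5
7: ✓ CMP  NZCV=1000
8: ✓ SUBNE  r1←0x7f
9: · MOVEQ

EXEC = [2,5,6,8]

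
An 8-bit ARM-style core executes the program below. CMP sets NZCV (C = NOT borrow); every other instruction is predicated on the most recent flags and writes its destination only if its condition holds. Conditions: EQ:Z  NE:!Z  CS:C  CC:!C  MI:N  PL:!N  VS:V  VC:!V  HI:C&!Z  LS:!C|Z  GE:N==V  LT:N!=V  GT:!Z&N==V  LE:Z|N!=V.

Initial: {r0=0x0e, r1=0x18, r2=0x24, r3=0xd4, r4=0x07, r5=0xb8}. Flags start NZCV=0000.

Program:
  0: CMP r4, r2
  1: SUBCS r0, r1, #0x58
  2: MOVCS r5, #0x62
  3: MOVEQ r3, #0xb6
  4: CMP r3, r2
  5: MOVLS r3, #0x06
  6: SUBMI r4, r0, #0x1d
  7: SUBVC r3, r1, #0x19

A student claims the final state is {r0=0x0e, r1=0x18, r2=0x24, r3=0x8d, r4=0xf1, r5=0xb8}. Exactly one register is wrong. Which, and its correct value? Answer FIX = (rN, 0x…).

FIX = (r3, 0xff)

0: ✓ CMP  NZCV=1000
1: · SUBCS
2: · MOVCS
3: · MOVEQ
4: ✓ CMP  NZCV=1010
5: · MOVLS
6: ✓ SUBMI  r4←0xf1
7: ✓ SUBVC  r3←0xff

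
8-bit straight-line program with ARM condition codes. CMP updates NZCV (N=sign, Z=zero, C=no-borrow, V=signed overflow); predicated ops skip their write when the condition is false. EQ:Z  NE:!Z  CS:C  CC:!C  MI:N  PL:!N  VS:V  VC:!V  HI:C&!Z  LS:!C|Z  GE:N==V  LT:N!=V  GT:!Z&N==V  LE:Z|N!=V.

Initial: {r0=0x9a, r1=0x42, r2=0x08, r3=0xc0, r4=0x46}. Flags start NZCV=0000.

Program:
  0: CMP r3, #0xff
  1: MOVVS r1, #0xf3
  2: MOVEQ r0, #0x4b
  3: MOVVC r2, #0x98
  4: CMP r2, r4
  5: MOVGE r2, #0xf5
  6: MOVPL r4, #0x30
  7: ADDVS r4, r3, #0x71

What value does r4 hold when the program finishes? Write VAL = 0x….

0: ✓ CMP  NZCV=1000
1: · MOVVS
2: · MOVEQ
3: ✓ MOVVC  r2←0x98
4: ✓ CMP  NZCV=0011
5: · MOVGE
6: ✓ MOVPL  r4←0x30
7: ✓ ADDVS  r4←0x31

VAL = 0x31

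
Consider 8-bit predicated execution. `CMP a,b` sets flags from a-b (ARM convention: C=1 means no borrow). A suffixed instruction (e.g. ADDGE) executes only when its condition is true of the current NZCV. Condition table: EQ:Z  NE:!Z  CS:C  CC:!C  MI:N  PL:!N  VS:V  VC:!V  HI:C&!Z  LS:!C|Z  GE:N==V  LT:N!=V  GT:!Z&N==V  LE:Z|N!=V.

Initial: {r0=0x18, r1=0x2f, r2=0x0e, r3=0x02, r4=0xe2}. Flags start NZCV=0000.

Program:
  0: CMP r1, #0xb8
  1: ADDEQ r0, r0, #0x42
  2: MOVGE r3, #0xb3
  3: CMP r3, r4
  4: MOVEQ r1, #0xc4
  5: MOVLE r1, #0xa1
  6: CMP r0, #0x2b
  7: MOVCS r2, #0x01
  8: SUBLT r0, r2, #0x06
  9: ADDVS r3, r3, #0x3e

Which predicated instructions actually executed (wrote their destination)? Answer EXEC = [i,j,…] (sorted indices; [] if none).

0: ✓ CMP  NZCV=0000
1: · ADDEQ
2: ✓ MOVGE  r3←0xb3
3: ✓ CMP  NZCV=1000
4: · MOVEQ
5: ✓ MOVLE  r1←0xa1
6: ✓ CMP  NZCV=1000
7: · MOVCS
8: ✓ SUBLT  r0←0x08
9: · ADDVS

EXEC = [2,5,8]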